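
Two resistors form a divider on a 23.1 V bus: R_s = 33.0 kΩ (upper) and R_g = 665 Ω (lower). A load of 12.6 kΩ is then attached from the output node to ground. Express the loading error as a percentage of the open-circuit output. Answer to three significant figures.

4.92 %

The divider's output (Thévenin) resistance is R_s‖R_g = 651.9 Ω.
Fractional drop under load = R_th/(R_th + R_L) = 651.9 / (651.9 + 12600) = 0.04919.
So the output falls by 4.92 %.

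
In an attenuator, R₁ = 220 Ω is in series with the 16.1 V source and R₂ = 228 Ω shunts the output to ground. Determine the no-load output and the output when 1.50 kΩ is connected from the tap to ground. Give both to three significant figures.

Open-circuit: V = 16.1 × 228/(220 + 228) = 8.19 V.
With the load, R₂ becomes R₂‖R_L = 197.9 Ω, so V = 16.1 × 197.9/417.9 = 7.62 V.

Unloaded: 8.19 V; loaded: 7.62 V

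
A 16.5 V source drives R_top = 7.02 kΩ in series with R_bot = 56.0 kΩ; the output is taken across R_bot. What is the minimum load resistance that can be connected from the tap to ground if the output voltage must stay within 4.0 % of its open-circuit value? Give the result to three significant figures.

Output resistance R_th = R_top‖R_bot = (7.02 × 56.0)/63.02 = 6.238 kΩ.
The fractional drop is R_th/(R_th + R_L); requiring this ≤ 0.0400 gives R_L ≥ R_th(1/0.0400 − 1) = 6.238 × 24.00 = 150 kΩ.

R_L(min) ≈ 150 kΩ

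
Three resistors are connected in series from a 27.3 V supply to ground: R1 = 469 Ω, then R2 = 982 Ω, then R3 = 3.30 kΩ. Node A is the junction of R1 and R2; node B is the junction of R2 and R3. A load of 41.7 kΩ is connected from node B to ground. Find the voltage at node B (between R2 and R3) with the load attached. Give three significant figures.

V ≈ 18.5 V

At node B, R3 is in parallel with the load: R3‖R_L = 3058 Ω.
Below node A the resistance is R2 + (R3‖R_L) = 4040 Ω, so V_A = 27.3 × 4040/4509 = 24.46 V.
Then V_B = V_A × (R3‖R_L)/(R2 + R3‖R_L) = 24.46 × 3058/4040 = 18.5 V.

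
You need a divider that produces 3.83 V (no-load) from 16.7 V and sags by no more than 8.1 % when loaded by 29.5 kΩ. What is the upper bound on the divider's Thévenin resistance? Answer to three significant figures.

Loading drop = R_th/(R_th + R_L) ≤ 0.0810, so R_th ≤ R_L · ε/(1−ε) = 29.5 kΩ × 0.0810/0.9190 = 2.60 kΩ.

R_th ≤ 2.60 kΩ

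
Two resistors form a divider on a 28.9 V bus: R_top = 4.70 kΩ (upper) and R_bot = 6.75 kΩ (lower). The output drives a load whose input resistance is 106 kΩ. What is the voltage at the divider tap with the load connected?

The load sits in parallel with R_bot: R_bot‖R_L = (6.75 × 106) / (6.75 + 106) = 6.346 kΩ.
V_out = 28.9 × 6.346 / (4.70 + 6.346) = 28.9 × 6.346/11.05 = 16.6 V.

V_out ≈ 16.6 V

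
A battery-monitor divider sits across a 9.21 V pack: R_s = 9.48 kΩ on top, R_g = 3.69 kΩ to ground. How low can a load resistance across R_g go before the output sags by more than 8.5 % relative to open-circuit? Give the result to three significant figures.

Output resistance R_th = R_s‖R_g = (9.48 × 3.69)/13.17 = 2.656 kΩ.
The fractional drop is R_th/(R_th + R_L); requiring this ≤ 0.0850 gives R_L ≥ R_th(1/0.0850 − 1) = 2.656 × 10.76 = 28.6 kΩ.

R_L(min) ≈ 28.6 kΩ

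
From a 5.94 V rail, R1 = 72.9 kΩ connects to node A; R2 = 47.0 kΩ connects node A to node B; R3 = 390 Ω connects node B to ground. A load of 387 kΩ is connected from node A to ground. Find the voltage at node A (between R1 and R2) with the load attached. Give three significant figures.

V ≈ 2.18 V

Below node A the series string R2+R3 = 47390 Ω sits in parallel with the 387000 Ω load: 42220 Ω.
V_A = 5.94 × 42220/(72900 + 42220) = 2.18 V.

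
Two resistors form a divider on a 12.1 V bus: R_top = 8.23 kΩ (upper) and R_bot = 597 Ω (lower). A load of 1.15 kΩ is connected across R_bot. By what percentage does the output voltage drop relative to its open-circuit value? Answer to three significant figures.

Unloaded V = 12.1 × 597/8827 = 0.8184 V.
Loaded: R_bot‖R_L = 393.0 Ω, giving V = 12.1 × 393.0/8623 = 0.5515 V.
Drop = (0.8184 − 0.5515) / 0.8184 = 32.6 %.

32.6 %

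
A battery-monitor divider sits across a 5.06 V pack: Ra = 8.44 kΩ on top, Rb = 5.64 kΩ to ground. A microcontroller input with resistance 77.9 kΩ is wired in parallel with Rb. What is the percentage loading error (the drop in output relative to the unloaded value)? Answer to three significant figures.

4.16 %

The divider's output (Thévenin) resistance is Ra‖Rb = 3.381 kΩ.
Fractional drop under load = R_th/(R_th + R_L) = 3.381 / (3.381 + 77.9) = 0.04159.
So the output falls by 4.16 %.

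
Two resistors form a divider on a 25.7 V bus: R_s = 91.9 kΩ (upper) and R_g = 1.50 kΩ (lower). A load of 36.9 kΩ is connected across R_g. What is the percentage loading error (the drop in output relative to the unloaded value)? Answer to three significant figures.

3.85 %

The divider's output (Thévenin) resistance is R_s‖R_g = 1.476 kΩ.
Fractional drop under load = R_th/(R_th + R_L) = 1.476 / (1.476 + 36.9) = 0.03846.
So the output falls by 3.85 %.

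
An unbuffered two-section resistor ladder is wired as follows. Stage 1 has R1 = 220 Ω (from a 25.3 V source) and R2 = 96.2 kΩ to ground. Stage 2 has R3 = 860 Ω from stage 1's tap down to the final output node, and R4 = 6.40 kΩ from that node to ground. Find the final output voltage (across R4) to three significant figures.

Stage 2 presents R3+R4 = 7260 Ω as a load on stage 1's tap.
Stage 1's lower leg becomes R2‖(R3+R4) = 6751 Ω, so V_mid = 25.3 × 6751/6971 = 24.50 V.
Stage 2 is itself unloaded: V_out = V_mid × R4/(R3+R4) = 24.50 × 6400/7260 = 21.6 V.

V_out ≈ 21.6 V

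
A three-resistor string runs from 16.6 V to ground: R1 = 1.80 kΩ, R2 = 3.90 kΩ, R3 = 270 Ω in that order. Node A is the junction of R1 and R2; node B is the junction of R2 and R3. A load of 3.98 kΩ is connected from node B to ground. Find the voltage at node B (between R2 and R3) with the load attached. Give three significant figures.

V ≈ 0.705 V

At node B, R3 is in parallel with the load: R3‖R_L = 252.8 Ω.
Below node A the resistance is R2 + (R3‖R_L) = 4153 Ω, so V_A = 16.6 × 4153/5953 = 11.58 V.
Then V_B = V_A × (R3‖R_L)/(R2 + R3‖R_L) = 11.58 × 252.8/4153 = 0.705 V.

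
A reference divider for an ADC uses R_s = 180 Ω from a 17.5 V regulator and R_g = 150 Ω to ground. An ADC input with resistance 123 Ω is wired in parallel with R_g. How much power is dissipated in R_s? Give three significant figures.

P ≈ 899 mW

Total resistance from the source is R_s + (R_g‖R_L) = 247.6 Ω, so I = 17.5/247.6 Ω = 70.68 mA.
P = I²·R_s = (70.68 mA)² × 180 Ω = 899 mW.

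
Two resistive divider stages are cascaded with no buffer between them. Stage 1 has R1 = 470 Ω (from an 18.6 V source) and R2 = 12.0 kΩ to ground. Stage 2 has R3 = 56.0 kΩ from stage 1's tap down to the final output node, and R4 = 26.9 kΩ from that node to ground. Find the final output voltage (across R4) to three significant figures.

Stage 2 presents R3+R4 = 82900 Ω as a load on stage 1's tap.
Stage 1's lower leg becomes R2‖(R3+R4) = 10480 Ω, so V_mid = 18.6 × 10480/10950 = 17.80 V.
Stage 2 is itself unloaded: V_out = V_mid × R4/(R3+R4) = 17.80 × 26900/82900 = 5.78 V.

V_out ≈ 5.78 V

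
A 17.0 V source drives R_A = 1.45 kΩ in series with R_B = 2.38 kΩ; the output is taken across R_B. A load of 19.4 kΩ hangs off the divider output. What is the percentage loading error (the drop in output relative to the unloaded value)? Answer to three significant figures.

The divider's output (Thévenin) resistance is R_A‖R_B = 0.9010 kΩ.
Fractional drop under load = R_th/(R_th + R_L) = 0.9010 / (0.9010 + 19.4) = 0.04438.
So the output falls by 4.44 %.

4.44 %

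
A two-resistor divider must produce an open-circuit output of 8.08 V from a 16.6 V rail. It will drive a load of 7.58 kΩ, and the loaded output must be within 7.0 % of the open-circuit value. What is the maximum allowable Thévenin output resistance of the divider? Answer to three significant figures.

Loading drop = R_th/(R_th + R_L) ≤ 0.0700, so R_th ≤ R_L · ε/(1−ε) = 7.58 kΩ × 0.0700/0.9300 = 571 Ω.

R_th ≤ 571 Ω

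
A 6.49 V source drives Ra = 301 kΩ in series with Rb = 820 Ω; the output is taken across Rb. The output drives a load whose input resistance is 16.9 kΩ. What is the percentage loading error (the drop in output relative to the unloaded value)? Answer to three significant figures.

4.62 %

The divider's output (Thévenin) resistance is Ra‖Rb = 817.8 Ω.
Fractional drop under load = R_th/(R_th + R_L) = 817.8 / (817.8 + 16900) = 0.04616.
So the output falls by 4.62 %.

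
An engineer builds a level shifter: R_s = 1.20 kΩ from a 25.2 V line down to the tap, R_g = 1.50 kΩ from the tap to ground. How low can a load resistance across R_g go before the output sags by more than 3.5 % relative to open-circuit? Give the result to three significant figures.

Output resistance R_th = R_s‖R_g = (1200 × 1500)/2700 = 666.7 Ω.
The fractional drop is R_th/(R_th + R_L); requiring this ≤ 0.0350 gives R_L ≥ R_th(1/0.0350 − 1) = 666.7 × 27.57 = 18.4 kΩ.

R_L(min) ≈ 18.4 kΩ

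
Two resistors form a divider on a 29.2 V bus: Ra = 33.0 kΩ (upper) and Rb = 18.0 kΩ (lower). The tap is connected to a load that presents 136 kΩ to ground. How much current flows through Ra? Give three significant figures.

I ≈ 0.597 mA

Rb‖R_L = 15.90 kΩ, so the source sees Ra + Rb‖R_L = 48.90 kΩ.
I = 29.2 V / 48.90 kΩ = 0.597 mA.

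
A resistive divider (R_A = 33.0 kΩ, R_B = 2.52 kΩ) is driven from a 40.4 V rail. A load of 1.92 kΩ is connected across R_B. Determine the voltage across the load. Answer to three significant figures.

V_out ≈ 1.29 V

The load sits in parallel with R_B: R_B‖R_L = (2.52 × 1.92) / (2.52 + 1.92) = 1.090 kΩ.
V_out = 40.4 × 1.090 / (33.0 + 1.090) = 40.4 × 1.090/34.09 = 1.29 V.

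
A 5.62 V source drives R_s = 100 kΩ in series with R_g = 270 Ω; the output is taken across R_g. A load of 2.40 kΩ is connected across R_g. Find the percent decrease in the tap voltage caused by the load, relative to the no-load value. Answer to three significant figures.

The divider's output (Thévenin) resistance is R_s‖R_g = 269.3 Ω.
Fractional drop under load = R_th/(R_th + R_L) = 269.3 / (269.3 + 2400) = 0.1009.
So the output falls by 10.1 %.

10.1 %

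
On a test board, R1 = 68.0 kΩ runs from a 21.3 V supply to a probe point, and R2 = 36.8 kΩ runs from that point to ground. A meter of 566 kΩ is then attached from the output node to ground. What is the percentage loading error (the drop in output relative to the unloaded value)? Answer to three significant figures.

4.05 %

The divider's output (Thévenin) resistance is R1‖R2 = 23.88 kΩ.
Fractional drop under load = R_th/(R_th + R_L) = 23.88 / (23.88 + 566) = 0.04048.
So the output falls by 4.05 %.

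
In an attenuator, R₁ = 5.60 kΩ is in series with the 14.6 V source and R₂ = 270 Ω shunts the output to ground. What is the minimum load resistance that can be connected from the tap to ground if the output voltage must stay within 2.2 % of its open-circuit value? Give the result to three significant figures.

R_L(min) ≈ 11.5 kΩ

Output resistance R_th = R₁‖R₂ = (5600 × 270)/5870 = 257.6 Ω.
The fractional drop is R_th/(R_th + R_L); requiring this ≤ 0.0220 gives R_L ≥ R_th(1/0.0220 − 1) = 257.6 × 44.45 = 11.5 kΩ.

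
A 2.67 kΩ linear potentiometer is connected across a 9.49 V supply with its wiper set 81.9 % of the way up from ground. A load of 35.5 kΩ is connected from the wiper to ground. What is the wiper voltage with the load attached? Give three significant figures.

The wiper splits the pot into (1−α)R = 483.3 Ω above and αR = 2187 Ω below.
Lower section ‖ load = 2060 Ω.
V_wiper = 9.49 × 2060/(483.3 + 2060) = 7.69 V.

V ≈ 7.69 V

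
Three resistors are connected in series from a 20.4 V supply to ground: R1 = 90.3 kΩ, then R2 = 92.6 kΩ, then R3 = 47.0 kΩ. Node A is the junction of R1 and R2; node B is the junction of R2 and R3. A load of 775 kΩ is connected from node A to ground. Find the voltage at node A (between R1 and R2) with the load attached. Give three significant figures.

Below node A the series string R2+R3 = 139.6 kΩ sits in parallel with the 775 kΩ load: 118.3 kΩ.
V_A = 20.4 × 118.3/(90.3 + 118.3) = 11.6 V.

V ≈ 11.6 V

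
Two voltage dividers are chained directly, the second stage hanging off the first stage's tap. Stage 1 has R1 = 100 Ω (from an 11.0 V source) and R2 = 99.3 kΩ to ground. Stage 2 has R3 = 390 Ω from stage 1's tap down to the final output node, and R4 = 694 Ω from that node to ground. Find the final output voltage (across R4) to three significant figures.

Stage 2 presents R3+R4 = 1084 Ω as a load on stage 1's tap.
Stage 1's lower leg becomes R2‖(R3+R4) = 1072 Ω, so V_mid = 11.0 × 1072/1172 = 10.06 V.
Stage 2 is itself unloaded: V_out = V_mid × R4/(R3+R4) = 10.06 × 694/1084 = 6.44 V.

V_out ≈ 6.44 V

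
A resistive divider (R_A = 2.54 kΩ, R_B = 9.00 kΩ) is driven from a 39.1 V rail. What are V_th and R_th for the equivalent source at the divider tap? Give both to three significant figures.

V_th is the open-circuit tap voltage: 39.1 × 9.00/(2.54 + 9.00) = 30.5 V.
With the supply zeroed, R_A and R_B appear in parallel from the tap: R_th = R_A‖R_B = (2.54 × 9.00)/11.54 = 1.98 kΩ.

V_th = 30.5 V, R_th = 1.98 kΩ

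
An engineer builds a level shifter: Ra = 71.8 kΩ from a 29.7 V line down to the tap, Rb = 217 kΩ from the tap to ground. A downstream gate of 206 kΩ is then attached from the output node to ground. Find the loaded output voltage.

The load sits in parallel with Rb: Rb‖R_L = (217 × 206) / (217 + 206) = 105.7 kΩ.
V_out = 29.7 × 105.7 / (71.8 + 105.7) = 29.7 × 105.7/177.5 = 17.7 V.

V_out ≈ 17.7 V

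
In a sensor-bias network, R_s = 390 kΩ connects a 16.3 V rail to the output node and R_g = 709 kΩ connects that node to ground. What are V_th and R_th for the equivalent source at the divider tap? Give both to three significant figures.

V_th = 10.5 V, R_th = 252 kΩ

V_th is the open-circuit tap voltage: 16.3 × 709/(390 + 709) = 10.5 V.
With the supply zeroed, R_s and R_g appear in parallel from the tap: R_th = R_s‖R_g = (390 × 709)/1099 = 252 kΩ.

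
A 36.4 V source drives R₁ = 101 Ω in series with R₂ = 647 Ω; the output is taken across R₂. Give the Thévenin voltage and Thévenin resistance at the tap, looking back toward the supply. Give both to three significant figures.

V_th is the open-circuit tap voltage: 36.4 × 647/(101 + 647) = 31.5 V.
With the supply zeroed, R₁ and R₂ appear in parallel from the tap: R_th = R₁‖R₂ = (101 × 647)/748.0 = 87.4 Ω.

V_th = 31.5 V, R_th = 87.4 Ω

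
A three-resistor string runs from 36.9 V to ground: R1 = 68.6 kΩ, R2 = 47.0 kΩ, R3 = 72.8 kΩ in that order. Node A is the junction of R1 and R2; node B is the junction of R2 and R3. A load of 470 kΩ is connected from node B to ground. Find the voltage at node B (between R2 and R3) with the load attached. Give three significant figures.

At node B, R3 is in parallel with the load: R3‖R_L = 63.04 kΩ.
Below node A the resistance is R2 + (R3‖R_L) = 110.0 kΩ, so V_A = 36.9 × 110.0/178.6 = 22.73 V.
Then V_B = V_A × (R3‖R_L)/(R2 + R3‖R_L) = 22.73 × 63.04/110.0 = 13.0 V.

V ≈ 13.0 V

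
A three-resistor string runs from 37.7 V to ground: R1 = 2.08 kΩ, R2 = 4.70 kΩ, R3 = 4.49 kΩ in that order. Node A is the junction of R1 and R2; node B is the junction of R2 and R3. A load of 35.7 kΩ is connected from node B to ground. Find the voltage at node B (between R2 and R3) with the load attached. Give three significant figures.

At node B, R3 is in parallel with the load: R3‖R_L = 3.988 kΩ.
Below node A the resistance is R2 + (R3‖R_L) = 8.688 kΩ, so V_A = 37.7 × 8.688/10.77 = 30.42 V.
Then V_B = V_A × (R3‖R_L)/(R2 + R3‖R_L) = 30.42 × 3.988/8.688 = 14.0 V.

V ≈ 14.0 V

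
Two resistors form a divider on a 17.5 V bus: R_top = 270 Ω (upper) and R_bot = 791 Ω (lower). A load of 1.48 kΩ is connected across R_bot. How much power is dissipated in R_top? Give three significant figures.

Total resistance from the source is R_top + (R_bot‖R_L) = 785.5 Ω, so I = 17.5/785.5 Ω = 22.28 mA.
P = I²·R_top = (22.28 mA)² × 270 Ω = 134 mW.

P ≈ 134 mW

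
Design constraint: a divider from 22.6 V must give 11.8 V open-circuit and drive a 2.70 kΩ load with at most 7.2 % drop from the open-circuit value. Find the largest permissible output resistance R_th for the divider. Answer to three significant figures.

R_th ≤ 209 Ω

Loading drop = R_th/(R_th + R_L) ≤ 0.0720, so R_th ≤ R_L · ε/(1−ε) = 2.70 kΩ × 0.0720/0.9280 = 209 Ω.
(Any R1, R2 with R2/(R1+R2) = 0.522 and R1‖R2 ≤ 209 Ω will meet the spec.)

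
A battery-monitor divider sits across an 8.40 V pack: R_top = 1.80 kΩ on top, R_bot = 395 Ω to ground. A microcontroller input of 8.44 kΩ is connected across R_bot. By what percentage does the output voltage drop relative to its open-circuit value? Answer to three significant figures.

The divider's output (Thévenin) resistance is R_top‖R_bot = 323.9 Ω.
Fractional drop under load = R_th/(R_th + R_L) = 323.9 / (323.9 + 8440) = 0.03696.
So the output falls by 3.70 %.

3.70 %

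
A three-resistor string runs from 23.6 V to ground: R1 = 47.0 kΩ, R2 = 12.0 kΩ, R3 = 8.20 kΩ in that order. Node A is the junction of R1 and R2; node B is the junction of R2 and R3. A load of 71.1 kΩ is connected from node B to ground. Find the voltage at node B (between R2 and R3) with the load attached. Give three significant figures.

At node B, R3 is in parallel with the load: R3‖R_L = 7.352 kΩ.
Below node A the resistance is R2 + (R3‖R_L) = 19.35 kΩ, so V_A = 23.6 × 19.35/66.35 = 6.883 V.
Then V_B = V_A × (R3‖R_L)/(R2 + R3‖R_L) = 6.883 × 7.352/19.35 = 2.61 V.

V ≈ 2.61 V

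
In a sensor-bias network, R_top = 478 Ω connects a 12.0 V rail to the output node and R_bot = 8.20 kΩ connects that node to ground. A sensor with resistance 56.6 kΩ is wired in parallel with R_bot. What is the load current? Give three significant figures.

I_L ≈ 0.199 mA

R_bot‖R_L = 7162 Ω; V_out = 12.0 × 7162/7640 = 11.25 V.
I_L = V_out / R_L = 11.25 / 56.6 kΩ = 0.199 mA.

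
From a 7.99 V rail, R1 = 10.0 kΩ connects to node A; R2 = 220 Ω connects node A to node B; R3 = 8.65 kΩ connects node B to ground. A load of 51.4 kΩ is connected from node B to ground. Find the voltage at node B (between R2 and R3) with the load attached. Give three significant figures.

V ≈ 3.36 V

At node B, R3 is in parallel with the load: R3‖R_L = 7404 Ω.
Below node A the resistance is R2 + (R3‖R_L) = 7624 Ω, so V_A = 7.99 × 7624/17620 = 3.456 V.
Then V_B = V_A × (R3‖R_L)/(R2 + R3‖R_L) = 3.456 × 7404/7624 = 3.36 V.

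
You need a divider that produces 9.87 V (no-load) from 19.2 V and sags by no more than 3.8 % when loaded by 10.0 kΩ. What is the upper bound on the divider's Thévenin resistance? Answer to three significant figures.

Loading drop = R_th/(R_th + R_L) ≤ 0.0380, so R_th ≤ R_L · ε/(1−ε) = 10.0 kΩ × 0.0380/0.9620 = 395 Ω.

R_th ≤ 395 Ω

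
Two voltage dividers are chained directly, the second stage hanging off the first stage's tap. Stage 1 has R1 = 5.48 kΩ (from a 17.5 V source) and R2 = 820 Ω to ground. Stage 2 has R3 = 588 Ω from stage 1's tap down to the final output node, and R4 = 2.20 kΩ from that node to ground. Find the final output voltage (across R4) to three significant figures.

V_out ≈ 1.43 V

Stage 2 presents R3+R4 = 2788 Ω as a load on stage 1's tap.
Stage 1's lower leg becomes R2‖(R3+R4) = 633.6 Ω, so V_mid = 17.5 × 633.6/6114 = 1.814 V.
Stage 2 is itself unloaded: V_out = V_mid × R4/(R3+R4) = 1.814 × 2200/2788 = 1.43 V.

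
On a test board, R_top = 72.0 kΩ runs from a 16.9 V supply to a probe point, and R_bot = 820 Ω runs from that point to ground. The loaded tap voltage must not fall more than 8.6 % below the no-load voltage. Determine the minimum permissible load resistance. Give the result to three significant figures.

R_L(min) ≈ 8.62 kΩ

Output resistance R_th = R_top‖R_bot = (72000 × 820)/72820 = 810.8 Ω.
The fractional drop is R_th/(R_th + R_L); requiring this ≤ 0.0860 gives R_L ≥ R_th(1/0.0860 − 1) = 810.8 × 10.63 = 8.62 kΩ.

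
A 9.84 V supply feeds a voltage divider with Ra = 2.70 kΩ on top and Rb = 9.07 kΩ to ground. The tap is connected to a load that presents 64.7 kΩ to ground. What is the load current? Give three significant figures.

I_L ≈ 0.114 mA

Rb‖R_L = 7.955 kΩ; V_out = 9.84 × 7.955/10.65 = 7.346 V.
I_L = V_out / R_L = 7.346 / 64.7 kΩ = 0.114 mA.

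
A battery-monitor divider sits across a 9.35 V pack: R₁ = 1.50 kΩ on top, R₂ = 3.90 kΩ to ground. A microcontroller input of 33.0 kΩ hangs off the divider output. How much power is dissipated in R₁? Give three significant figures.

P ≈ 5.27 mW

Total resistance from the source is R₁ + (R₂‖R_L) = 4.988 kΩ, so I = 9.35/4.988 kΩ = 1.875 mA.
P = I²·R₁ = (1.875 mA)² × 1.50 kΩ = 5.27 mW.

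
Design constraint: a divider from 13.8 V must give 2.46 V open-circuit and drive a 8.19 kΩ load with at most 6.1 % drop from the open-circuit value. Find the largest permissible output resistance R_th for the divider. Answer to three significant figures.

R_th ≤ 532 Ω

Loading drop = R_th/(R_th + R_L) ≤ 0.0610, so R_th ≤ R_L · ε/(1−ε) = 8.19 kΩ × 0.0610/0.9390 = 532 Ω.
(Any R1, R2 with R2/(R1+R2) = 0.178 and R1‖R2 ≤ 532 Ω will meet the spec.)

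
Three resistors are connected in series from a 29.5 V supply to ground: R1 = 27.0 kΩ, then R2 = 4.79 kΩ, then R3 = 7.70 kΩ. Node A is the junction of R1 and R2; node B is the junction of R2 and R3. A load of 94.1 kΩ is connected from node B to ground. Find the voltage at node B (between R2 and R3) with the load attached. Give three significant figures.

V ≈ 5.40 V

At node B, R3 is in parallel with the load: R3‖R_L = 7.118 kΩ.
Below node A the resistance is R2 + (R3‖R_L) = 11.91 kΩ, so V_A = 29.5 × 11.91/38.91 = 9.028 V.
Then V_B = V_A × (R3‖R_L)/(R2 + R3‖R_L) = 9.028 × 7.118/11.91 = 5.40 V.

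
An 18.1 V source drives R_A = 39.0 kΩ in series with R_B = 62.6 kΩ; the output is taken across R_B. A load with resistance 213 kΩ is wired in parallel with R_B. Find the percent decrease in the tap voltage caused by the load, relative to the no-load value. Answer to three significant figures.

10.1 %

The divider's output (Thévenin) resistance is R_A‖R_B = 24.03 kΩ.
Fractional drop under load = R_th/(R_th + R_L) = 24.03 / (24.03 + 213) = 0.1014.
So the output falls by 10.1 %.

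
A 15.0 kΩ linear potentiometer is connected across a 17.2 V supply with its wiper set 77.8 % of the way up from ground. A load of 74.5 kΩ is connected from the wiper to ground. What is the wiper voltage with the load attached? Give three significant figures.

The wiper splits the pot into (1−α)R = 3.330 kΩ above and αR = 11.67 kΩ below.
Lower section ‖ load = 10.09 kΩ.
V_wiper = 17.2 × 10.09/(3.330 + 10.09) = 12.9 V.

V ≈ 12.9 V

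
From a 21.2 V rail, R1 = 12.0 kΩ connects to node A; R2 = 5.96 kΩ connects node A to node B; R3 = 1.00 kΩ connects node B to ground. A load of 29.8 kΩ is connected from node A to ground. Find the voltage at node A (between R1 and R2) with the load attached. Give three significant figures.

V ≈ 6.78 V

Below node A the series string R2+R3 = 6.960 kΩ sits in parallel with the 29.8 kΩ load: 5.642 kΩ.
V_A = 21.2 × 5.642/(12.0 + 5.642) = 6.78 V.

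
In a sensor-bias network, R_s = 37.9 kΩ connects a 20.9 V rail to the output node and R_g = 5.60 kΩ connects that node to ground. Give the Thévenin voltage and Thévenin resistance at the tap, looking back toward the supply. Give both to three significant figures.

V_th = 2.69 V, R_th = 4.88 kΩ

V_th is the open-circuit tap voltage: 20.9 × 5.60/(37.9 + 5.60) = 2.69 V.
With the supply zeroed, R_s and R_g appear in parallel from the tap: R_th = R_s‖R_g = (37.9 × 5.60)/43.50 = 4.88 kΩ.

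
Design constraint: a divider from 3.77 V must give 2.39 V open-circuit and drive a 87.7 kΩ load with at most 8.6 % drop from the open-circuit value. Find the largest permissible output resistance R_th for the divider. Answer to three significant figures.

R_th ≤ 8.25 kΩ

Loading drop = R_th/(R_th + R_L) ≤ 0.0860, so R_th ≤ R_L · ε/(1−ε) = 87.7 kΩ × 0.0860/0.9140 = 8.25 kΩ.
(Any R1, R2 with R2/(R1+R2) = 0.634 and R1‖R2 ≤ 8.25 kΩ will meet the spec.)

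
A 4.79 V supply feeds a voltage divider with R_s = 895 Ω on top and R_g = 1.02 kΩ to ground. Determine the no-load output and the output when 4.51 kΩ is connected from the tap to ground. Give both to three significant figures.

Open-circuit: V = 4.79 × 1020/(895 + 1020) = 2.55 V.
With the load, R_g becomes R_g‖R_L = 831.9 Ω, so V = 4.79 × 831.9/1727 = 2.31 V.

Unloaded: 2.55 V; loaded: 2.31 V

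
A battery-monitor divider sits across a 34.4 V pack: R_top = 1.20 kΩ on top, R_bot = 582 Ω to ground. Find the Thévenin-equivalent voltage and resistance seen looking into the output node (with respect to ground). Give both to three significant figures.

V_th = 11.2 V, R_th = 392 Ω

V_th is the open-circuit tap voltage: 34.4 × 582/(1200 + 582) = 11.2 V.
With the supply zeroed, R_top and R_bot appear in parallel from the tap: R_th = R_top‖R_bot = (1200 × 582)/1782 = 392 Ω.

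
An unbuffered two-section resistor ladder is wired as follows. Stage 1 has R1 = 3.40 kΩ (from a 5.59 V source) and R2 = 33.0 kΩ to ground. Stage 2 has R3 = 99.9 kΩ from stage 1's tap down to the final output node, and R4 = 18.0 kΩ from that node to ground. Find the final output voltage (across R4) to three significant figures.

Stage 2 presents R3+R4 = 117.9 kΩ as a load on stage 1's tap.
Stage 1's lower leg becomes R2‖(R3+R4) = 25.78 kΩ, so V_mid = 5.59 × 25.78/29.18 = 4.939 V.
Stage 2 is itself unloaded: V_out = V_mid × R4/(R3+R4) = 4.939 × 18.0/117.9 = 0.754 V.

V_out ≈ 0.754 V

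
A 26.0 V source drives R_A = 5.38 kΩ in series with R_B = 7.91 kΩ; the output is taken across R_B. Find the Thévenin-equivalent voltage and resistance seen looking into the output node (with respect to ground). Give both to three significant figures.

V_th is the open-circuit tap voltage: 26.0 × 7.91/(5.38 + 7.91) = 15.5 V.
With the supply zeroed, R_A and R_B appear in parallel from the tap: R_th = R_A‖R_B = (5.38 × 7.91)/13.29 = 3.20 kΩ.

V_th = 15.5 V, R_th = 3.20 kΩ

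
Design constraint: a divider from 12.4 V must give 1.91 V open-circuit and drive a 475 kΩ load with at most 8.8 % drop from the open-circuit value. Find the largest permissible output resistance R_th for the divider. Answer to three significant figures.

R_th ≤ 45.8 kΩ

Loading drop = R_th/(R_th + R_L) ≤ 0.0880, so R_th ≤ R_L · ε/(1−ε) = 475 kΩ × 0.0880/0.9120 = 45.8 kΩ.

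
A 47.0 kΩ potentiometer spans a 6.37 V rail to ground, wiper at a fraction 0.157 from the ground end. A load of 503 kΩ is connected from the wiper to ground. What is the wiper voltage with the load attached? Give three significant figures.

V ≈ 0.988 V

The wiper splits the pot into (1−α)R = 39.62 kΩ above and αR = 7.379 kΩ below.
Lower section ‖ load = 7.272 kΩ.
V_wiper = 6.37 × 7.272/(39.62 + 7.272) = 0.988 V.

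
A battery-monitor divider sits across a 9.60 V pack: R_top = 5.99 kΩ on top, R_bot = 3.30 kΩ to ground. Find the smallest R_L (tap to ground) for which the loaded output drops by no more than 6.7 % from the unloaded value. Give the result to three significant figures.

R_L(min) ≈ 29.6 kΩ

Output resistance R_th = R_top‖R_bot = (5.99 × 3.30)/9.290 = 2.128 kΩ.
The fractional drop is R_th/(R_th + R_L); requiring this ≤ 0.0670 gives R_L ≥ R_th(1/0.0670 − 1) = 2.128 × 13.93 = 29.6 kΩ.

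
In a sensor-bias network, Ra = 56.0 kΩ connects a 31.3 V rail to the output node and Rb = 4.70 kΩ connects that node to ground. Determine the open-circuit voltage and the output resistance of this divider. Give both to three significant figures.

V_th = 2.42 V, R_th = 4.34 kΩ

V_th is the open-circuit tap voltage: 31.3 × 4.70/(56.0 + 4.70) = 2.42 V.
With the supply zeroed, Ra and Rb appear in parallel from the tap: R_th = Ra‖Rb = (56.0 × 4.70)/60.70 = 4.34 kΩ.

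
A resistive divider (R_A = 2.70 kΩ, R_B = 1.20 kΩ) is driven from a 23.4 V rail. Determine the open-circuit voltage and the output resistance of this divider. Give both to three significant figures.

V_th = 7.20 V, R_th = 831 Ω

V_th is the open-circuit tap voltage: 23.4 × 1.20/(2.70 + 1.20) = 7.20 V.
With the supply zeroed, R_A and R_B appear in parallel from the tap: R_th = R_A‖R_B = (2.70 × 1.20)/3.900 = 831 Ω.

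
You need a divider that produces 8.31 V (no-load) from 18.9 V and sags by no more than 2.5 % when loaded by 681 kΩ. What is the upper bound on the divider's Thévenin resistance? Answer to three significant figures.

R_th ≤ 17.5 kΩ

Loading drop = R_th/(R_th + R_L) ≤ 0.0250, so R_th ≤ R_L · ε/(1−ε) = 681 kΩ × 0.0250/0.9750 = 17.5 kΩ.
(Any R1, R2 with R2/(R1+R2) = 0.440 and R1‖R2 ≤ 17.5 kΩ will meet the spec.)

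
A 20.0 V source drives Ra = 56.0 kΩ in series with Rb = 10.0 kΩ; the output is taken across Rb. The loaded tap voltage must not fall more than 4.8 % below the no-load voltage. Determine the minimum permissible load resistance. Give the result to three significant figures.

Output resistance R_th = Ra‖Rb = (56.0 × 10.0)/66.00 = 8.485 kΩ.
The fractional drop is R_th/(R_th + R_L); requiring this ≤ 0.0480 gives R_L ≥ R_th(1/0.0480 − 1) = 8.485 × 19.83 = 168 kΩ.

R_L(min) ≈ 168 kΩ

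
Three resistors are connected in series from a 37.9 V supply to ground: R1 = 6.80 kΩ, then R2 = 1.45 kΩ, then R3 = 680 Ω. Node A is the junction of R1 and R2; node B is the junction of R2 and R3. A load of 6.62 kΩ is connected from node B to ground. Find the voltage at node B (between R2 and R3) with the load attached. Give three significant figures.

V ≈ 2.64 V

At node B, R3 is in parallel with the load: R3‖R_L = 616.7 Ω.
Below node A the resistance is R2 + (R3‖R_L) = 2067 Ω, so V_A = 37.9 × 2067/8867 = 8.834 V.
Then V_B = V_A × (R3‖R_L)/(R2 + R3‖R_L) = 8.834 × 616.7/2067 = 2.64 V.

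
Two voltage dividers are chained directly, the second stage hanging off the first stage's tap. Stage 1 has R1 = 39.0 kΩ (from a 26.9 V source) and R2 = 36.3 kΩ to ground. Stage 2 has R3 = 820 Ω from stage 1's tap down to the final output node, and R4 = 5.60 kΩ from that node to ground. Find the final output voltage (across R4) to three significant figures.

Stage 2 presents R3+R4 = 6420 Ω as a load on stage 1's tap.
Stage 1's lower leg becomes R2‖(R3+R4) = 5455 Ω, so V_mid = 26.9 × 5455/44460 = 3.301 V.
Stage 2 is itself unloaded: V_out = V_mid × R4/(R3+R4) = 3.301 × 5600/6420 = 2.88 V.

V_out ≈ 2.88 V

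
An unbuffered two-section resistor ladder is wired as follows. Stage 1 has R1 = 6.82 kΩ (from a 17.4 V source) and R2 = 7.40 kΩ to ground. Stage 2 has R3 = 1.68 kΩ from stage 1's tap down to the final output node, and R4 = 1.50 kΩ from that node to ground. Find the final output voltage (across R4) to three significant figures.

Stage 2 presents R3+R4 = 3.180 kΩ as a load on stage 1's tap.
Stage 1's lower leg becomes R2‖(R3+R4) = 2.224 kΩ, so V_mid = 17.4 × 2.224/9.044 = 4.279 V.
Stage 2 is itself unloaded: V_out = V_mid × R4/(R3+R4) = 4.279 × 1.50/3.180 = 2.02 V.

V_out ≈ 2.02 V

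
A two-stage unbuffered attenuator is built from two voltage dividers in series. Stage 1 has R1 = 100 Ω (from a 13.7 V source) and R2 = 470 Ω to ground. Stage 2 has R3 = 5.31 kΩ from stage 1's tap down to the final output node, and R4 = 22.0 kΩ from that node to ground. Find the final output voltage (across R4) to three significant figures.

V_out ≈ 9.07 V

Stage 2 presents R3+R4 = 27310 Ω as a load on stage 1's tap.
Stage 1's lower leg becomes R2‖(R3+R4) = 462.0 Ω, so V_mid = 13.7 × 462.0/562.0 = 11.26 V.
Stage 2 is itself unloaded: V_out = V_mid × R4/(R3+R4) = 11.26 × 22000/27310 = 9.07 V.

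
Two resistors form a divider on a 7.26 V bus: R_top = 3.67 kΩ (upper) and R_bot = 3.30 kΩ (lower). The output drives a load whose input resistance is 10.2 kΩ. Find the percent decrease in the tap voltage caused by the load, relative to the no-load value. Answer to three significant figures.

The divider's output (Thévenin) resistance is R_top‖R_bot = 1.738 kΩ.
Fractional drop under load = R_th/(R_th + R_L) = 1.738 / (1.738 + 10.2) = 0.1456.
So the output falls by 14.6 %.

14.6 %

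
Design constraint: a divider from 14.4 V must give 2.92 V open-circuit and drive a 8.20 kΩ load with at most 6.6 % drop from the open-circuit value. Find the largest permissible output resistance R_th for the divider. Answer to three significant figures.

Loading drop = R_th/(R_th + R_L) ≤ 0.0660, so R_th ≤ R_L · ε/(1−ε) = 8.20 kΩ × 0.0660/0.9340 = 579 Ω.

R_th ≤ 579 Ω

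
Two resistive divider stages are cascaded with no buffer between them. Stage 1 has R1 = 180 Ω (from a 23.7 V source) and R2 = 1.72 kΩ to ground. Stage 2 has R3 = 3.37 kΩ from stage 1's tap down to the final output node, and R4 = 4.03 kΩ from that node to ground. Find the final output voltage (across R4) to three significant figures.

V_out ≈ 11.4 V

Stage 2 presents R3+R4 = 7400 Ω as a load on stage 1's tap.
Stage 1's lower leg becomes R2‖(R3+R4) = 1396 Ω, so V_mid = 23.7 × 1396/1576 = 20.99 V.
Stage 2 is itself unloaded: V_out = V_mid × R4/(R3+R4) = 20.99 × 4030/7400 = 11.4 V.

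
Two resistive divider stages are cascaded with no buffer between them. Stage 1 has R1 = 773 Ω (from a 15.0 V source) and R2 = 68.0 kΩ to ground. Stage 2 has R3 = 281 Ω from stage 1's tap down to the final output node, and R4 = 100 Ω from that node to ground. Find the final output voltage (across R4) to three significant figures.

Stage 2 presents R3+R4 = 381.0 Ω as a load on stage 1's tap.
Stage 1's lower leg becomes R2‖(R3+R4) = 378.9 Ω, so V_mid = 15.0 × 378.9/1152 = 4.934 V.
Stage 2 is itself unloaded: V_out = V_mid × R4/(R3+R4) = 4.934 × 100/381.0 = 1.29 V.

V_out ≈ 1.29 V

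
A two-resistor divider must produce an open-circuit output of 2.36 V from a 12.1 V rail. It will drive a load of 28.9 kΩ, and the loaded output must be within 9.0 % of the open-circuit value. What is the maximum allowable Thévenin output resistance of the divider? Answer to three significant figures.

Loading drop = R_th/(R_th + R_L) ≤ 0.0900, so R_th ≤ R_L · ε/(1−ε) = 28.9 kΩ × 0.0900/0.9100 = 2.86 kΩ.
(Any R1, R2 with R2/(R1+R2) = 0.195 and R1‖R2 ≤ 2.86 kΩ will meet the spec.)

R_th ≤ 2.86 kΩ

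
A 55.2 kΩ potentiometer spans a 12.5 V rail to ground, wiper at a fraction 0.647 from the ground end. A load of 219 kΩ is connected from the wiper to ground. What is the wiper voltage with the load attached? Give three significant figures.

V ≈ 7.65 V

The wiper splits the pot into (1−α)R = 19.49 kΩ above and αR = 35.71 kΩ below.
Lower section ‖ load = 30.71 kΩ.
V_wiper = 12.5 × 30.71/(19.49 + 30.71) = 7.65 V.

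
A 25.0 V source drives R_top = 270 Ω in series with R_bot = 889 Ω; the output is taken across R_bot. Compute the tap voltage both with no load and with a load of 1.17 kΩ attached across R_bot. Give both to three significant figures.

Unloaded: 19.2 V; loaded: 16.3 V

Open-circuit: V = 25.0 × 889/(270 + 889) = 19.2 V.
With the load, R_bot becomes R_bot‖R_L = 505.2 Ω, so V = 25.0 × 505.2/775.2 = 16.3 V.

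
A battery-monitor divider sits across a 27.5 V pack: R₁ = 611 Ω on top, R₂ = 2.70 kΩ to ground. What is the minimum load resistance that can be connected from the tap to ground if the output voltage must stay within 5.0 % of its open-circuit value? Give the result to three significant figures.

R_L(min) ≈ 9.47 kΩ

Output resistance R_th = R₁‖R₂ = (611 × 2700)/3311 = 498.2 Ω.
The fractional drop is R_th/(R_th + R_L); requiring this ≤ 0.0500 gives R_L ≥ R_th(1/0.0500 − 1) = 498.2 × 19.00 = 9.47 kΩ.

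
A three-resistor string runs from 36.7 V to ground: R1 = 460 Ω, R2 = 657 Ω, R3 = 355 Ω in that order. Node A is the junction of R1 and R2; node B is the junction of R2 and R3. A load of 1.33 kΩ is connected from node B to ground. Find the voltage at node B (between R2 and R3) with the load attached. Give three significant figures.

V ≈ 7.36 V

At node B, R3 is in parallel with the load: R3‖R_L = 280.2 Ω.
Below node A the resistance is R2 + (R3‖R_L) = 937.2 Ω, so V_A = 36.7 × 937.2/1397 = 24.62 V.
Then V_B = V_A × (R3‖R_L)/(R2 + R3‖R_L) = 24.62 × 280.2/937.2 = 7.36 V.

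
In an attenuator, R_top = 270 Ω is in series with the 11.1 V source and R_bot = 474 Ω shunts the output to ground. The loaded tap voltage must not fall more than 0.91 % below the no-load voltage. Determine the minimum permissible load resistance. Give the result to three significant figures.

Output resistance R_th = R_top‖R_bot = (270 × 474)/744.0 = 172.0 Ω.
The fractional drop is R_th/(R_th + R_L); requiring this ≤ 0.00910 gives R_L ≥ R_th(1/0.00910 − 1) = 172.0 × 108.9 = 18.7 kΩ.

R_L(min) ≈ 18.7 kΩ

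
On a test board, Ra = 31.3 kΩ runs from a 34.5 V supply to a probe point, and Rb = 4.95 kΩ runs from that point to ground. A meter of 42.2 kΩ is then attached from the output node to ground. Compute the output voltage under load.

V_out ≈ 4.28 V

The load sits in parallel with Rb: Rb‖R_L = (4.95 × 42.2) / (4.95 + 42.2) = 4.430 kΩ.
V_out = 34.5 × 4.430 / (31.3 + 4.430) = 34.5 × 4.430/35.73 = 4.28 V.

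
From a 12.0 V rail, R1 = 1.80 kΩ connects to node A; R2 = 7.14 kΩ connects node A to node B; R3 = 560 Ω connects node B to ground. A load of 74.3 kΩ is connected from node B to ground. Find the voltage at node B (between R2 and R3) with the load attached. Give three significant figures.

At node B, R3 is in parallel with the load: R3‖R_L = 555.8 Ω.
Below node A the resistance is R2 + (R3‖R_L) = 7696 Ω, so V_A = 12.0 × 7696/9496 = 9.725 V.
Then V_B = V_A × (R3‖R_L)/(R2 + R3‖R_L) = 9.725 × 555.8/7696 = 0.702 V.

V ≈ 0.702 V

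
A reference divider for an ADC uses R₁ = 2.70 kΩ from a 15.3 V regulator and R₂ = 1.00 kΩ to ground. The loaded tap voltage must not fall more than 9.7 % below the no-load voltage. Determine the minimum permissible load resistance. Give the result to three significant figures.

R_L(min) ≈ 6.79 kΩ

Output resistance R_th = R₁‖R₂ = (2700 × 1000)/3700 = 729.7 Ω.
The fractional drop is R_th/(R_th + R_L); requiring this ≤ 0.0970 gives R_L ≥ R_th(1/0.0970 − 1) = 729.7 × 9.309 = 6.79 kΩ.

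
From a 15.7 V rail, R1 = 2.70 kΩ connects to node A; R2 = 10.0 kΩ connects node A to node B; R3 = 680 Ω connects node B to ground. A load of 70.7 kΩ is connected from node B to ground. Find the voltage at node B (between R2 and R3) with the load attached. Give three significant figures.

At node B, R3 is in parallel with the load: R3‖R_L = 673.5 Ω.
Below node A the resistance is R2 + (R3‖R_L) = 10670 Ω, so V_A = 15.7 × 10670/13370 = 12.53 V.
Then V_B = V_A × (R3‖R_L)/(R2 + R3‖R_L) = 12.53 × 673.5/10670 = 0.791 V.

V ≈ 0.791 V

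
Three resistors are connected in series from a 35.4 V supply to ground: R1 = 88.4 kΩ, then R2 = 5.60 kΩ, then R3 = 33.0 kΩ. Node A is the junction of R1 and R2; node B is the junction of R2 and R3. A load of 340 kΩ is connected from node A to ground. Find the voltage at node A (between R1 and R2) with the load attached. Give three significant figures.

V ≈ 9.97 V

Below node A the series string R2+R3 = 38.60 kΩ sits in parallel with the 340 kΩ load: 34.66 kΩ.
V_A = 35.4 × 34.66/(88.4 + 34.66) = 9.97 V.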